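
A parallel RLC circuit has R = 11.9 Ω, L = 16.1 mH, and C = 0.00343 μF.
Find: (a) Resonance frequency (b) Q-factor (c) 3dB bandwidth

Step 1 — Resonance: ω₀ = 1/√(LC) = 1/√(0.0161·3.43e-09) = 1.346e+05 rad/s.
Step 2 — f₀ = ω₀/(2π) = 2.142e+04 Hz.
Step 3 — Parallel Q: Q = R/(ω₀L) = 11.9/(1.346e+05·0.0161) = 0.005493.
Step 4 — Bandwidth: Δω = ω₀/Q = 2.45e+07 rad/s; BW = Δω/(2π) = 3.899e+06 Hz.

(a) f₀ = 2.142e+04 Hz  (b) Q = 0.005493  (c) BW = 3.899e+06 Hz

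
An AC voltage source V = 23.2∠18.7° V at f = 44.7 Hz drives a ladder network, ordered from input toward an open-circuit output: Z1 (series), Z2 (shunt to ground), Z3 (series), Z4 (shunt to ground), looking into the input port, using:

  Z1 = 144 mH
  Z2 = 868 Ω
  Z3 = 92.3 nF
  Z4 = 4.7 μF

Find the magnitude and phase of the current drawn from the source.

Step 1 — Angular frequency: ω = 2π·f = 2π·44.7 = 280.9 rad/s.
Step 2 — Component impedances:
  Z1: Z = jωL = j·280.9·0.144 = 0 + j40.44 Ω
  Z2: Z = R = 868 Ω
  Z3: Z = 1/(jωC) = -j/(ω·C) = 0 - j3.858e+04 Ω
  Z4: Z = 1/(jωC) = -j/(ω·C) = 0 - j757.6 Ω
Step 3 — Ladder network (open output): work backward from the far end, alternating series and parallel combinations. Z_in = 867.6 + j21.3 Ω = 867.8∠1.4° Ω.
Step 4 — Source phasor: V = 23.2∠18.7° V = 21.98 + j7.438 V.
Step 5 — Ohm's law: I = V / Z_total = (21.98 + j7.438) / (867.6 + j21.3) = 0.02552 + j0.007947 A.
Step 6 — Convert to polar: |I| = 0.02673 A, ∠I = 17.3°.

I = 0.02673∠17.3° A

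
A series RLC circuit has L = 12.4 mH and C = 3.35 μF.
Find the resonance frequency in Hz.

Step 1 — Resonance condition Im(Z)=0 gives ω₀ = 1/√(LC).
Step 2 — ω₀ = 1/√(0.0124·3.35e-06) = 4906 rad/s.
Step 3 — f₀ = ω₀/(2π) = 780.9 Hz.

f₀ = 780.9 Hz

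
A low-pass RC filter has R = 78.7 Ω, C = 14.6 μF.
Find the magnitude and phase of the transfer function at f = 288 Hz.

Step 1 — Angular frequency: ω = 2π·288 = 1810 rad/s.
Step 2 — Transfer function: H(jω) = 1/(1 + jωRC).
Step 3 — Denominator: 1 + jωRC = 1 + j·1810·78.7·1.46e-05 = 1 + j2.079.
Step 4 — H = 0.1879 - j0.3906.
Step 5 — Magnitude: |H| = 0.4334 (-7.3 dB); phase: φ = -64.3°.

|H| = 0.4334 (-7.3 dB), φ = -64.3°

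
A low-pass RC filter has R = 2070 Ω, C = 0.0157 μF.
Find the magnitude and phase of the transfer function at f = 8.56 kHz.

Step 1 — Angular frequency: ω = 2π·8560 = 5.378e+04 rad/s.
Step 2 — Transfer function: H(jω) = 1/(1 + jωRC).
Step 3 — Denominator: 1 + jωRC = 1 + j·5.378e+04·2070·1.57e-08 = 1 + j1.748.
Step 4 — H = 0.2466 - j0.431.
Step 5 — Magnitude: |H| = 0.4966 (-6.1 dB); phase: φ = -60.2°.

|H| = 0.4966 (-6.1 dB), φ = -60.2°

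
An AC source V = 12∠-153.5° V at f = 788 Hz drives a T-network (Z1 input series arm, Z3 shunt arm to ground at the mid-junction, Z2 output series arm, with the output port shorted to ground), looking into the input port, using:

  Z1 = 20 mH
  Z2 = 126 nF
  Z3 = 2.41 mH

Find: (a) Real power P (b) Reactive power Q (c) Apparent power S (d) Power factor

Step 1 — Angular frequency: ω = 2π·f = 2π·788 = 4951 rad/s.
Step 2 — Component impedances:
  Z1: Z = jωL = j·4951·0.02 = 0 + j99.02 Ω
  Z2: Z = 1/(jωC) = -j/(ω·C) = 0 - j1603 Ω
  Z3: Z = jωL = j·4951·0.00241 = 0 + j11.93 Ω
Step 3 — With the output port shorted to ground, the output series arm Z2 runs from the junction to ground; the shunt arm Z3 also runs from the junction to ground. They appear in parallel: Z3 || Z2 = 0 + j12.02 Ω.
Step 4 — Series with input arm Z1: Z_in = Z1 + (Z3 || Z2) = 0 + j111 Ω = 111∠90.0° Ω.
Step 5 — Source phasor: V = 12∠-153.5° V = -10.74 - j5.354 V.
Step 6 — Current: I = V / Z = -0.04822 + j0.09671 A = 0.1081∠116.5° A.
Step 7 — Complex power: S = V·I* = 0 + j1.297 VA.
Step 8 — Real power: P = Re(S) = 0 W.
Step 9 — Reactive power: Q = Im(S) = 1.297 VAR.
Step 10 — Apparent power: |S| = 1.297 VA.
Step 11 — Power factor: PF = P/|S| = 0 (lagging).

(a) P = 0 W  (b) Q = 1.297 VAR  (c) S = 1.297 VA  (d) PF = 0 (lagging)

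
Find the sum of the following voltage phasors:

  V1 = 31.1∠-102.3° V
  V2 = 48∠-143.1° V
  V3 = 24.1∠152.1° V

Step 1 — Convert each phasor to rectangular form:
  V1 = 31.1·(cos(-102.3°) + j·sin(-102.3°)) = -6.625 - j30.39 V
  V2 = 48·(cos(-143.1°) + j·sin(-143.1°)) = -38.38 - j28.82 V
  V3 = 24.1·(cos(152.1°) + j·sin(152.1°)) = -21.3 + j11.28 V
Step 2 — Sum components: V_total = -66.31 - j47.93 V.
Step 3 — Convert to polar: |V_total| = 81.82 V, ∠V_total = -144.1°.

V_total = 81.82∠-144.1° V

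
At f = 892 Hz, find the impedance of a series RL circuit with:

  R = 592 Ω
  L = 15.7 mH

Step 1 — Angular frequency: ω = 2π·f = 2π·892 = 5605 rad/s.
Step 2 — Component impedances:
  R: Z = R = 592 Ω
  L: Z = jωL = j·5605·0.0157 = 0 + j87.99 Ω
Step 3 — Series combination: Z_total = R + L = 592 + j87.99 Ω = 598.5∠8.5° Ω.

Z = 592 + j87.99 Ω = 598.5∠8.5° Ω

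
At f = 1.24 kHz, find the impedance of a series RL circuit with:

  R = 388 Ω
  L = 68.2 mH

Step 1 — Angular frequency: ω = 2π·f = 2π·1240 = 7791 rad/s.
Step 2 — Component impedances:
  R: Z = R = 388 Ω
  L: Z = jωL = j·7791·0.0682 = 0 + j531.4 Ω
Step 3 — Series combination: Z_total = R + L = 388 + j531.4 Ω = 657.9∠53.9° Ω.

Z = 388 + j531.4 Ω = 657.9∠53.9° Ω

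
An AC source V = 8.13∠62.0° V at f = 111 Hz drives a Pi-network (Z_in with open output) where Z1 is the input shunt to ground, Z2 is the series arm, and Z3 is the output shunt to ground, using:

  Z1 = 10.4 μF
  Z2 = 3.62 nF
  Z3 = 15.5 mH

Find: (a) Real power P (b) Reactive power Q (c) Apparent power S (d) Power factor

Step 1 — Angular frequency: ω = 2π·f = 2π·111 = 697.4 rad/s.
Step 2 — Component impedances:
  Z1: Z = 1/(jωC) = -j/(ω·C) = 0 - j137.9 Ω
  Z2: Z = 1/(jωC) = -j/(ω·C) = 0 - j3.961e+05 Ω
  Z3: Z = jωL = j·697.4·0.0155 = 0 + j10.81 Ω
Step 3 — With open output, the series arm Z2 and the output shunt Z3 appear in series to ground: Z2 + Z3 = 0 - j3.961e+05 Ω.
Step 4 — Parallel with input shunt Z1: Z_in = Z1 || (Z2 + Z3) = 0 - j137.8 Ω = 137.8∠-90.0° Ω.
Step 5 — Source phasor: V = 8.13∠62.0° V = 3.817 + j7.178 V.
Step 6 — Current: I = V / Z = -0.05209 + j0.02769 A = 0.05899∠152.0° A.
Step 7 — Complex power: S = V·I* = 0 - j0.4796 VA.
Step 8 — Real power: P = Re(S) = 0 W.
Step 9 — Reactive power: Q = Im(S) = -0.4796 VAR.
Step 10 — Apparent power: |S| = 0.4796 VA.
Step 11 — Power factor: PF = P/|S| = 0 (leading).

(a) P = 0 W  (b) Q = -0.4796 VAR  (c) S = 0.4796 VA  (d) PF = 0 (leading)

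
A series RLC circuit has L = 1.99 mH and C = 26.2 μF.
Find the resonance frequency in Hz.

Step 1 — Resonance condition Im(Z)=0 gives ω₀ = 1/√(LC).
Step 2 — ω₀ = 1/√(0.00199·2.62e-05) = 4379 rad/s.
Step 3 — f₀ = ω₀/(2π) = 697 Hz.

f₀ = 697 Hz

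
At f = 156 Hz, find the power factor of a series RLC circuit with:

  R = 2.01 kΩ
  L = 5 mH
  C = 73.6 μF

Step 1 — Angular frequency: ω = 2π·f = 2π·156 = 980.2 rad/s.
Step 2 — Component impedances:
  R: Z = R = 2010 Ω
  L: Z = jωL = j·980.2·0.005 = 0 + j4.901 Ω
  C: Z = 1/(jωC) = -j/(ω·C) = 0 - j13.86 Ω
Step 3 — Series combination: Z_total = R + L + C = 2010 - j8.961 Ω = 2010∠-0.3° Ω.
Step 4 — Power factor: PF = cos(φ) = Re(Z)/|Z| = 2010/2010 = 1.
Step 5 — Type: Im(Z) = -8.961 ⇒ leading (phase φ = -0.3°).

PF = 1 (leading, φ = -0.3°)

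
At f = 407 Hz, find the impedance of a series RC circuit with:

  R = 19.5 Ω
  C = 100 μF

Step 1 — Angular frequency: ω = 2π·f = 2π·407 = 2557 rad/s.
Step 2 — Component impedances:
  R: Z = R = 19.5 Ω
  C: Z = 1/(jωC) = -j/(ω·C) = 0 - j3.91 Ω
Step 3 — Series combination: Z_total = R + C = 19.5 - j3.91 Ω = 19.89∠-11.3° Ω.

Z = 19.5 - j3.91 Ω = 19.89∠-11.3° Ω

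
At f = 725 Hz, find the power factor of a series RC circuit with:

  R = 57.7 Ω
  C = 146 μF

Step 1 — Angular frequency: ω = 2π·f = 2π·725 = 4555 rad/s.
Step 2 — Component impedances:
  R: Z = R = 57.7 Ω
  C: Z = 1/(jωC) = -j/(ω·C) = 0 - j1.504 Ω
Step 3 — Series combination: Z_total = R + C = 57.7 - j1.504 Ω = 57.72∠-1.5° Ω.
Step 4 — Power factor: PF = cos(φ) = Re(Z)/|Z| = 57.7/57.72 = 0.9997.
Step 5 — Type: Im(Z) = -1.504 ⇒ leading (phase φ = -1.5°).

PF = 0.9997 (leading, φ = -1.5°)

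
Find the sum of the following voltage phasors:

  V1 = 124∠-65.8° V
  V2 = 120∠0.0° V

Step 1 — Convert each phasor to rectangular form:
  V1 = 124·(cos(-65.8°) + j·sin(-65.8°)) = 50.83 - j113.1 V
  V2 = 120·(cos(0.0°) + j·sin(0.0°)) = 120 V
Step 2 — Sum components: V_total = 170.8 - j113.1 V.
Step 3 — Convert to polar: |V_total| = 204.9 V, ∠V_total = -33.5°.

V_total = 204.9∠-33.5° V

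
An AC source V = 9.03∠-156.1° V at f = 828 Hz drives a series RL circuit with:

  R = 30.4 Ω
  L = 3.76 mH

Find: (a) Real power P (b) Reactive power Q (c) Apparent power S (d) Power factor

Step 1 — Angular frequency: ω = 2π·f = 2π·828 = 5202 rad/s.
Step 2 — Component impedances:
  R: Z = R = 30.4 Ω
  L: Z = jωL = j·5202·0.00376 = 0 + j19.56 Ω
Step 3 — Series combination: Z_total = R + L = 30.4 + j19.56 Ω = 36.15∠32.8° Ω.
Step 4 — Source phasor: V = 9.03∠-156.1° V = -8.256 - j3.658 V.
Step 5 — Current: I = V / Z = -0.2468 + j0.03847 A = 0.2498∠171.1° A.
Step 6 — Complex power: S = V·I* = 1.897 + j1.221 VA.
Step 7 — Real power: P = Re(S) = 1.897 W.
Step 8 — Reactive power: Q = Im(S) = 1.221 VAR.
Step 9 — Apparent power: |S| = 2.256 VA.
Step 10 — Power factor: PF = P/|S| = 0.8409 (lagging).

(a) P = 1.897 W  (b) Q = 1.221 VAR  (c) S = 2.256 VA  (d) PF = 0.8409 (lagging)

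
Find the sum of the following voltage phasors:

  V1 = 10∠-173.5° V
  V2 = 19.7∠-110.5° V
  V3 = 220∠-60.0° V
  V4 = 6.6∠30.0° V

Step 1 — Convert each phasor to rectangular form:
  V1 = 10·(cos(-173.5°) + j·sin(-173.5°)) = -9.936 - j1.132 V
  V2 = 19.7·(cos(-110.5°) + j·sin(-110.5°)) = -6.899 - j18.45 V
  V3 = 220·(cos(-60.0°) + j·sin(-60.0°)) = 110 - j190.5 V
  V4 = 6.6·(cos(30.0°) + j·sin(30.0°)) = 5.716 + j3.3 V
Step 2 — Sum components: V_total = 98.88 - j206.8 V.
Step 3 — Convert to polar: |V_total| = 229.2 V, ∠V_total = -64.4°.

V_total = 229.2∠-64.4° V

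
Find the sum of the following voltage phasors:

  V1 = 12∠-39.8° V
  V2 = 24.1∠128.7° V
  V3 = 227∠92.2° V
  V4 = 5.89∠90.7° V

Step 1 — Convert each phasor to rectangular form:
  V1 = 12·(cos(-39.8°) + j·sin(-39.8°)) = 9.219 - j7.681 V
  V2 = 24.1·(cos(128.7°) + j·sin(128.7°)) = -15.07 + j18.81 V
  V3 = 227·(cos(92.2°) + j·sin(92.2°)) = -8.714 + j226.8 V
  V4 = 5.89·(cos(90.7°) + j·sin(90.7°)) = -0.07196 + j5.89 V
Step 2 — Sum components: V_total = -14.63 + j243.8 V.
Step 3 — Convert to polar: |V_total| = 244.3 V, ∠V_total = 93.4°.

V_total = 244.3∠93.4° V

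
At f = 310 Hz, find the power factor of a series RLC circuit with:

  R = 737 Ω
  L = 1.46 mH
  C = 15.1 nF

Step 1 — Angular frequency: ω = 2π·f = 2π·310 = 1948 rad/s.
Step 2 — Component impedances:
  R: Z = R = 737 Ω
  L: Z = jωL = j·1948·0.00146 = 0 + j2.844 Ω
  C: Z = 1/(jωC) = -j/(ω·C) = 0 - j3.4e+04 Ω
Step 3 — Series combination: Z_total = R + L + C = 737 - j3.4e+04 Ω = 3.401e+04∠-88.8° Ω.
Step 4 — Power factor: PF = cos(φ) = Re(Z)/|Z| = 737/3.401e+04 = 0.02167.
Step 5 — Type: Im(Z) = -3.4e+04 ⇒ leading (phase φ = -88.8°).

PF = 0.02167 (leading, φ = -88.8°)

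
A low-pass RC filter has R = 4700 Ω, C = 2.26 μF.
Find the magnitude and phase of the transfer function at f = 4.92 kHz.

Step 1 — Angular frequency: ω = 2π·4920 = 3.091e+04 rad/s.
Step 2 — Transfer function: H(jω) = 1/(1 + jωRC).
Step 3 — Denominator: 1 + jωRC = 1 + j·3.091e+04·4700·2.26e-06 = 1 + j328.4.
Step 4 — H = 9.275e-06 - j0.003045.
Step 5 — Magnitude: |H| = 0.003045 (-50.3 dB); phase: φ = -89.8°.

|H| = 0.003045 (-50.3 dB), φ = -89.8°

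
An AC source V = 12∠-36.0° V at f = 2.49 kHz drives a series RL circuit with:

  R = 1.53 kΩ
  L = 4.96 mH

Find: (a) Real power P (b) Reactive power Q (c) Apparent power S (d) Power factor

Step 1 — Angular frequency: ω = 2π·f = 2π·2490 = 1.565e+04 rad/s.
Step 2 — Component impedances:
  R: Z = R = 1530 Ω
  L: Z = jωL = j·1.565e+04·0.00496 = 0 + j77.6 Ω
Step 3 — Series combination: Z_total = R + L = 1530 + j77.6 Ω = 1532∠2.9° Ω.
Step 4 — Source phasor: V = 12∠-36.0° V = 9.708 - j7.053 V.
Step 5 — Current: I = V / Z = 0.006096 - j0.004919 A = 0.007833∠-38.9° A.
Step 6 — Complex power: S = V·I* = 0.09388 + j0.004761 VA.
Step 7 — Real power: P = Re(S) = 0.09388 W.
Step 8 — Reactive power: Q = Im(S) = 0.004761 VAR.
Step 9 — Apparent power: |S| = 0.094 VA.
Step 10 — Power factor: PF = P/|S| = 0.9987 (lagging).

(a) P = 0.09388 W  (b) Q = 0.004761 VAR  (c) S = 0.094 VA  (d) PF = 0.9987 (lagging)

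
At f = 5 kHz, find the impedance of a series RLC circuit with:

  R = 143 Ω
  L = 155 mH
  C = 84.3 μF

Step 1 — Angular frequency: ω = 2π·f = 2π·5000 = 3.142e+04 rad/s.
Step 2 — Component impedances:
  R: Z = R = 143 Ω
  L: Z = jωL = j·3.142e+04·0.155 = 0 + j4869 Ω
  C: Z = 1/(jωC) = -j/(ω·C) = 0 - j0.3776 Ω
Step 3 — Series combination: Z_total = R + L + C = 143 + j4869 Ω = 4871∠88.3° Ω.

Z = 143 + j4869 Ω = 4871∠88.3° Ω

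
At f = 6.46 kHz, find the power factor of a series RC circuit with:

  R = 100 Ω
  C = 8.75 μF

Step 1 — Angular frequency: ω = 2π·f = 2π·6460 = 4.059e+04 rad/s.
Step 2 — Component impedances:
  R: Z = R = 100 Ω
  C: Z = 1/(jωC) = -j/(ω·C) = 0 - j2.816 Ω
Step 3 — Series combination: Z_total = R + C = 100 - j2.816 Ω = 100∠-1.6° Ω.
Step 4 — Power factor: PF = cos(φ) = Re(Z)/|Z| = 100/100.04 = 0.9996.
Step 5 — Type: Im(Z) = -2.816 ⇒ leading (phase φ = -1.6°).

PF = 0.9996 (leading, φ = -1.6°)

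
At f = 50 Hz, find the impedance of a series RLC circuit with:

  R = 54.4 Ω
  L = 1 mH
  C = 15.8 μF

Step 1 — Angular frequency: ω = 2π·f = 2π·50 = 314.2 rad/s.
Step 2 — Component impedances:
  R: Z = R = 54.4 Ω
  L: Z = jωL = j·314.2·0.001 = 0 + j0.3142 Ω
  C: Z = 1/(jωC) = -j/(ω·C) = 0 - j201.5 Ω
Step 3 — Series combination: Z_total = R + L + C = 54.4 - j201.1 Ω = 208.4∠-74.9° Ω.

Z = 54.4 - j201.1 Ω = 208.4∠-74.9° Ω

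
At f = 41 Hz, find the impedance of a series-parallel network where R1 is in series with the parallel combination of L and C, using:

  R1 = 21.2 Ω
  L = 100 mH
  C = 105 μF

Step 1 — Angular frequency: ω = 2π·f = 2π·41 = 257.6 rad/s.
Step 2 — Component impedances:
  R1: Z = R = 21.2 Ω
  L: Z = jωL = j·257.6·0.1 = 0 + j25.76 Ω
  C: Z = 1/(jωC) = -j/(ω·C) = 0 - j36.97 Ω
Step 3 — Parallel branch: L || C = 1/(1/L + 1/C) = 0 + j84.97 Ω.
Step 4 — Series with R1: Z_total = R1 + (L || C) = 21.2 + j84.97 Ω = 87.57∠76.0° Ω.

Z = 21.2 + j84.97 Ω = 87.57∠76.0° Ω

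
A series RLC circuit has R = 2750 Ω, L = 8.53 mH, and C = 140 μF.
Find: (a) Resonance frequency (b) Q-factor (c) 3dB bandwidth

Step 1 — Resonance condition Im(Z)=0 gives ω₀ = 1/√(LC).
Step 2 — ω₀ = 1/√(0.00853·0.00014) = 915.1 rad/s.
Step 3 — f₀ = ω₀/(2π) = 145.6 Hz.
Step 4 — Series Q: Q = ω₀L/R = 915.1·0.00853/2750 = 0.002838.
Step 5 — 3dB bandwidth: Δω = ω₀/Q = 3.224e+05 rad/s; BW = Δω/(2π) = 5.131e+04 Hz.

(a) f₀ = 145.6 Hz  (b) Q = 0.002838  (c) BW = 5.131e+04 Hz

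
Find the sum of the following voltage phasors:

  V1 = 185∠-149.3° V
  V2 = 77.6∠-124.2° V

Step 1 — Convert each phasor to rectangular form:
  V1 = 185·(cos(-149.3°) + j·sin(-149.3°)) = -159.1 - j94.45 V
  V2 = 77.6·(cos(-124.2°) + j·sin(-124.2°)) = -43.62 - j64.18 V
Step 2 — Sum components: V_total = -202.7 - j158.6 V.
Step 3 — Convert to polar: |V_total| = 257.4 V, ∠V_total = -142.0°.

V_total = 257.4∠-142.0° V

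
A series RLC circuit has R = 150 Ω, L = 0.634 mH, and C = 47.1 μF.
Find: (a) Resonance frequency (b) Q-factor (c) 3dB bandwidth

Step 1 — Resonance: ω₀ = 1/√(LC) = 1/√(0.000634·4.71e-05) = 5787 rad/s.
Step 2 — f₀ = ω₀/(2π) = 921 Hz.
Step 3 — Series Q: Q = ω₀L/R = 5787·0.000634/150 = 0.02446.
Step 4 — Bandwidth: Δω = ω₀/Q = 2.366e+05 rad/s; BW = Δω/(2π) = 3.765e+04 Hz.

(a) f₀ = 921 Hz  (b) Q = 0.02446  (c) BW = 3.765e+04 Hz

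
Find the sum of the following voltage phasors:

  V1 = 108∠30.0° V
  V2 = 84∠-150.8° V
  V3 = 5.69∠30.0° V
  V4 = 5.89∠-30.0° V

Step 1 — Convert each phasor to rectangular form:
  V1 = 108·(cos(30.0°) + j·sin(30.0°)) = 93.53 + j54 V
  V2 = 84·(cos(-150.8°) + j·sin(-150.8°)) = -73.33 - j40.98 V
  V3 = 5.69·(cos(30.0°) + j·sin(30.0°)) = 4.928 + j2.845 V
  V4 = 5.89·(cos(-30.0°) + j·sin(-30.0°)) = 5.101 - j2.945 V
Step 2 — Sum components: V_total = 30.23 + j12.92 V.
Step 3 — Convert to polar: |V_total| = 32.88 V, ∠V_total = 23.1°.

V_total = 32.88∠23.1° V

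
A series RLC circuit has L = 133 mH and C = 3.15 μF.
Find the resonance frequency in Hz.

Step 1 — Resonance condition Im(Z)=0 gives ω₀ = 1/√(LC).
Step 2 — ω₀ = 1/√(0.133·3.15e-06) = 1545 rad/s.
Step 3 — f₀ = ω₀/(2π) = 245.9 Hz.

f₀ = 245.9 Hz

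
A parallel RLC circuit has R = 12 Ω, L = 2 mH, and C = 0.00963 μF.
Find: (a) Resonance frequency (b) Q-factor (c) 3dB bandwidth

Step 1 — Resonance: ω₀ = 1/√(LC) = 1/√(0.002·9.63e-09) = 2.279e+05 rad/s.
Step 2 — f₀ = ω₀/(2π) = 3.627e+04 Hz.
Step 3 — Parallel Q: Q = R/(ω₀L) = 12/(2.279e+05·0.002) = 0.02633.
Step 4 — Bandwidth: Δω = ω₀/Q = 8.654e+06 rad/s; BW = Δω/(2π) = 1.377e+06 Hz.

(a) f₀ = 3.627e+04 Hz  (b) Q = 0.02633  (c) BW = 1.377e+06 Hz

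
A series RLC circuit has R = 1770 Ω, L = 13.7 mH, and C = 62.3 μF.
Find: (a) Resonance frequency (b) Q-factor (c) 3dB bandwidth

Step 1 — Resonance: ω₀ = 1/√(LC) = 1/√(0.0137·6.23e-05) = 1082 rad/s.
Step 2 — f₀ = ω₀/(2π) = 172.3 Hz.
Step 3 — Series Q: Q = ω₀L/R = 1082·0.0137/1770 = 0.008378.
Step 4 — Bandwidth: Δω = ω₀/Q = 1.292e+05 rad/s; BW = Δω/(2π) = 2.056e+04 Hz.

(a) f₀ = 172.3 Hz  (b) Q = 0.008378  (c) BW = 2.056e+04 Hz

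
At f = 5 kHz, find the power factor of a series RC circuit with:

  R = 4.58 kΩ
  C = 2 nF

Step 1 — Angular frequency: ω = 2π·f = 2π·5000 = 3.142e+04 rad/s.
Step 2 — Component impedances:
  R: Z = R = 4580 Ω
  C: Z = 1/(jωC) = -j/(ω·C) = 0 - j1.592e+04 Ω
Step 3 — Series combination: Z_total = R + C = 4580 - j1.592e+04 Ω = 1.656e+04∠-73.9° Ω.
Step 4 — Power factor: PF = cos(φ) = Re(Z)/|Z| = 4580/16561.4 = 0.2765.
Step 5 — Type: Im(Z) = -1.592e+04 ⇒ leading (phase φ = -73.9°).

PF = 0.2765 (leading, φ = -73.9°)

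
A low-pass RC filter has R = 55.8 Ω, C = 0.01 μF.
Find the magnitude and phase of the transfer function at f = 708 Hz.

Step 1 — Angular frequency: ω = 2π·708 = 4448 rad/s.
Step 2 — Transfer function: H(jω) = 1/(1 + jωRC).
Step 3 — Denominator: 1 + jωRC = 1 + j·4448·55.8·1e-08 = 1 + j0.002482.
Step 4 — H = 1 - j0.002482.
Step 5 — Magnitude: |H| = 1 (-0.0 dB); phase: φ = -0.1°.

|H| = 1 (-0.0 dB), φ = -0.1°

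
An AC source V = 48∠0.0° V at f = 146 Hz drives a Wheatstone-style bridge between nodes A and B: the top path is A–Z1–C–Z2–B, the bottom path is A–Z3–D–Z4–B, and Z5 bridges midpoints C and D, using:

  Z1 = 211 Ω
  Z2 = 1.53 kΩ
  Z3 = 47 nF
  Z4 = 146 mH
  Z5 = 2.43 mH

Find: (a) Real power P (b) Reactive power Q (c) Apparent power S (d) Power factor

Step 1 — Angular frequency: ω = 2π·f = 2π·146 = 917.3 rad/s.
Step 2 — Component impedances:
  Z1: Z = R = 211 Ω
  Z2: Z = R = 1530 Ω
  Z3: Z = 1/(jωC) = -j/(ω·C) = 0 - j2.319e+04 Ω
  Z4: Z = jωL = j·917.3·0.146 = 0 + j133.9 Ω
  Z5: Z = jωL = j·917.3·0.00243 = 0 + j2.229 Ω
Step 3 — Bridge requires nodal analysis (the Z5 bridge couples midpoints C and D, so the two paths cannot be reduced to a simple series/parallel combination). Setting node B to ground and injecting 1 A at node A, the 3-node admittance system at A, C, D solves to V_A = Z_AB = 223 + j133.2 Ω = 259.8∠30.8° Ω.
Step 4 — Source phasor: V = 48∠0.0° V = 48 V.
Step 5 — Current: I = V / Z = 0.1586 - j0.09472 A = 0.1848∠-30.8° A.
Step 6 — Complex power: S = V·I* = 7.615 + j4.547 VA.
Step 7 — Real power: P = Re(S) = 7.615 W.
Step 8 — Reactive power: Q = Im(S) = 4.547 VAR.
Step 9 — Apparent power: |S| = 8.869 VA.
Step 10 — Power factor: PF = P/|S| = 0.8586 (lagging).

(a) P = 7.615 W  (b) Q = 4.547 VAR  (c) S = 8.869 VA  (d) PF = 0.8586 (lagging)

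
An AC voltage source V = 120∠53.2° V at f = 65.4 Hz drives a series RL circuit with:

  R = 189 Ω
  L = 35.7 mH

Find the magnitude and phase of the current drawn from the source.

Step 1 — Angular frequency: ω = 2π·f = 2π·65.4 = 410.9 rad/s.
Step 2 — Component impedances:
  R: Z = R = 189 Ω
  L: Z = jωL = j·410.9·0.0357 = 0 + j14.67 Ω
Step 3 — Series combination: Z_total = R + L = 189 + j14.67 Ω = 189.6∠4.4° Ω.
Step 4 — Source phasor: V = 120∠53.2° V = 71.88 + j96.09 V.
Step 5 — Ohm's law: I = V / Z_total = (71.88 + j96.09) / (189 + j14.67) = 0.4173 + j0.476 A.
Step 6 — Convert to polar: |I| = 0.633 A, ∠I = 48.8°.

I = 0.633∠48.8° A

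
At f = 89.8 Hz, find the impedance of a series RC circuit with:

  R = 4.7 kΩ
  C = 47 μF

Step 1 — Angular frequency: ω = 2π·f = 2π·89.8 = 564.2 rad/s.
Step 2 — Component impedances:
  R: Z = R = 4700 Ω
  C: Z = 1/(jωC) = -j/(ω·C) = 0 - j37.71 Ω
Step 3 — Series combination: Z_total = R + C = 4700 - j37.71 Ω = 4700∠-0.5° Ω.

Z = 4700 - j37.71 Ω = 4700∠-0.5° Ω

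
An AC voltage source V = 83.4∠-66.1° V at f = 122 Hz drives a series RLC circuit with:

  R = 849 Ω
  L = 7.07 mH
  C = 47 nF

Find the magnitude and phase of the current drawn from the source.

Step 1 — Angular frequency: ω = 2π·f = 2π·122 = 766.5 rad/s.
Step 2 — Component impedances:
  R: Z = R = 849 Ω
  L: Z = jωL = j·766.5·0.00707 = 0 + j5.419 Ω
  C: Z = 1/(jωC) = -j/(ω·C) = 0 - j2.776e+04 Ω
Step 3 — Series combination: Z_total = R + L + C = 849 - j2.775e+04 Ω = 2.776e+04∠-88.2° Ω.
Step 4 — Source phasor: V = 83.4∠-66.1° V = 33.79 - j76.25 V.
Step 5 — Ohm's law: I = V / Z_total = (33.79 - j76.25) / (849 - j2.775e+04) = 0.002782 + j0.001132 A.
Step 6 — Convert to polar: |I| = 0.003004 A, ∠I = 22.1°.

I = 0.003004∠22.1° A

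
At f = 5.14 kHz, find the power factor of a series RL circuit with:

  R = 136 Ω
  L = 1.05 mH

Step 1 — Angular frequency: ω = 2π·f = 2π·5140 = 3.23e+04 rad/s.
Step 2 — Component impedances:
  R: Z = R = 136 Ω
  L: Z = jωL = j·3.23e+04·0.00105 = 0 + j33.91 Ω
Step 3 — Series combination: Z_total = R + L = 136 + j33.91 Ω = 140.2∠14.0° Ω.
Step 4 — Power factor: PF = cos(φ) = Re(Z)/|Z| = 136/140.16 = 0.9703.
Step 5 — Type: Im(Z) = 33.91 ⇒ lagging (phase φ = 14.0°).

PF = 0.9703 (lagging, φ = 14.0°)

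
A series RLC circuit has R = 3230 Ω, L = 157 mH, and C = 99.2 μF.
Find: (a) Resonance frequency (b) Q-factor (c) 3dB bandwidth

Step 1 — Resonance: ω₀ = 1/√(LC) = 1/√(0.157·9.92e-05) = 253.4 rad/s.
Step 2 — f₀ = ω₀/(2π) = 40.33 Hz.
Step 3 — Series Q: Q = ω₀L/R = 253.4·0.157/3230 = 0.01232.
Step 4 — Bandwidth: Δω = ω₀/Q = 2.057e+04 rad/s; BW = Δω/(2π) = 3274 Hz.

(a) f₀ = 40.33 Hz  (b) Q = 0.01232  (c) BW = 3274 Hz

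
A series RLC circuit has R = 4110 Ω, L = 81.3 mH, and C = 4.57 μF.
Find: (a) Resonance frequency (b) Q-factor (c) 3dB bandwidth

Step 1 — Resonance: ω₀ = 1/√(LC) = 1/√(0.0813·4.57e-06) = 1641 rad/s.
Step 2 — f₀ = ω₀/(2π) = 261.1 Hz.
Step 3 — Series Q: Q = ω₀L/R = 1641·0.0813/4110 = 0.03245.
Step 4 — Bandwidth: Δω = ω₀/Q = 5.055e+04 rad/s; BW = Δω/(2π) = 8046 Hz.

(a) f₀ = 261.1 Hz  (b) Q = 0.03245  (c) BW = 8046 Hz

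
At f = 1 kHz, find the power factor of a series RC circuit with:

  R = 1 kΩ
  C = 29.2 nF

Step 1 — Angular frequency: ω = 2π·f = 2π·1000 = 6283 rad/s.
Step 2 — Component impedances:
  R: Z = R = 1000 Ω
  C: Z = 1/(jωC) = -j/(ω·C) = 0 - j5451 Ω
Step 3 — Series combination: Z_total = R + C = 1000 - j5451 Ω = 5541∠-79.6° Ω.
Step 4 — Power factor: PF = cos(φ) = Re(Z)/|Z| = 1000/5541 = 0.1805.
Step 5 — Type: Im(Z) = -5451 ⇒ leading (phase φ = -79.6°).

PF = 0.1805 (leading, φ = -79.6°)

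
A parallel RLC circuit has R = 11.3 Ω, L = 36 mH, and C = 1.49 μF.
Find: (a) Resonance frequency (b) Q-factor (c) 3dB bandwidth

Step 1 — Resonance: ω₀ = 1/√(LC) = 1/√(0.036·1.49e-06) = 4318 rad/s.
Step 2 — f₀ = ω₀/(2π) = 687.2 Hz.
Step 3 — Parallel Q: Q = R/(ω₀L) = 11.3/(4318·0.036) = 0.0727.
Step 4 — Bandwidth: Δω = ω₀/Q = 5.939e+04 rad/s; BW = Δω/(2π) = 9453 Hz.

(a) f₀ = 687.2 Hz  (b) Q = 0.0727  (c) BW = 9453 Hz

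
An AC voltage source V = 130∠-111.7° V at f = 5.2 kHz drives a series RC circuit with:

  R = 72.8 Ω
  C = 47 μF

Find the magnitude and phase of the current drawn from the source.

Step 1 — Angular frequency: ω = 2π·f = 2π·5200 = 3.267e+04 rad/s.
Step 2 — Component impedances:
  R: Z = R = 72.8 Ω
  C: Z = 1/(jωC) = -j/(ω·C) = 0 - j0.6512 Ω
Step 3 — Series combination: Z_total = R + C = 72.8 - j0.6512 Ω = 72.8∠-0.5° Ω.
Step 4 — Source phasor: V = 130∠-111.7° V = -48.07 - j120.8 V.
Step 5 — Ohm's law: I = V / Z_total = (-48.07 - j120.8) / (72.8 - j0.6512) = -0.6454 - j1.665 A.
Step 6 — Convert to polar: |I| = 1.786 A, ∠I = -111.2°.

I = 1.786∠-111.2° A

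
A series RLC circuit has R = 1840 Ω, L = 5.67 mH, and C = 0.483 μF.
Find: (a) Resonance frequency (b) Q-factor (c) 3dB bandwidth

Step 1 — Resonance: ω₀ = 1/√(LC) = 1/√(0.00567·4.83e-07) = 1.911e+04 rad/s.
Step 2 — f₀ = ω₀/(2π) = 3041 Hz.
Step 3 — Series Q: Q = ω₀L/R = 1.911e+04·0.00567/1840 = 0.05888.
Step 4 — Bandwidth: Δω = ω₀/Q = 3.245e+05 rad/s; BW = Δω/(2π) = 5.165e+04 Hz.

(a) f₀ = 3041 Hz  (b) Q = 0.05888  (c) BW = 5.165e+04 Hz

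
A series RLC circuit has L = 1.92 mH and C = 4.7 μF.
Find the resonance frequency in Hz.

Step 1 — Resonance condition Im(Z)=0 gives ω₀ = 1/√(LC).
Step 2 — ω₀ = 1/√(0.00192·4.7e-06) = 1.053e+04 rad/s.
Step 3 — f₀ = ω₀/(2π) = 1675 Hz.

f₀ = 1675 Hz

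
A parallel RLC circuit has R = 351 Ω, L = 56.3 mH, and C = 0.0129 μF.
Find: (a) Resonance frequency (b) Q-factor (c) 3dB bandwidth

Step 1 — Resonance: ω₀ = 1/√(LC) = 1/√(0.0563·1.29e-08) = 3.711e+04 rad/s.
Step 2 — f₀ = ω₀/(2π) = 5906 Hz.
Step 3 — Parallel Q: Q = R/(ω₀L) = 351/(3.711e+04·0.0563) = 0.168.
Step 4 — Bandwidth: Δω = ω₀/Q = 2.209e+05 rad/s; BW = Δω/(2π) = 3.515e+04 Hz.

(a) f₀ = 5906 Hz  (b) Q = 0.168  (c) BW = 3.515e+04 Hz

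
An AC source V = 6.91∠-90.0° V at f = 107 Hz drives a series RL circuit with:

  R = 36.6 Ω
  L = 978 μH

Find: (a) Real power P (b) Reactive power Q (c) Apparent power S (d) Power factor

Step 1 — Angular frequency: ω = 2π·f = 2π·107 = 672.3 rad/s.
Step 2 — Component impedances:
  R: Z = R = 36.6 Ω
  L: Z = jωL = j·672.3·0.000978 = 0 + j0.6575 Ω
Step 3 — Series combination: Z_total = R + L = 36.6 + j0.6575 Ω = 36.61∠1.0° Ω.
Step 4 — Source phasor: V = 6.91∠-90.0° V = 0 - j6.91 V.
Step 5 — Current: I = V / Z = -0.003391 - j0.1887 A = 0.1888∠-91.0° A.
Step 6 — Complex power: S = V·I* = 1.304 + j0.02343 VA.
Step 7 — Real power: P = Re(S) = 1.304 W.
Step 8 — Reactive power: Q = Im(S) = 0.02343 VAR.
Step 9 — Apparent power: |S| = 1.304 VA.
Step 10 — Power factor: PF = P/|S| = 0.9998 (lagging).

(a) P = 1.304 W  (b) Q = 0.02343 VAR  (c) S = 1.304 VA  (d) PF = 0.9998 (lagging)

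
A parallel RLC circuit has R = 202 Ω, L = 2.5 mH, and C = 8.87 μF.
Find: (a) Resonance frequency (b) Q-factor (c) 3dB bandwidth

Step 1 — Resonance: ω₀ = 1/√(LC) = 1/√(0.0025·8.87e-06) = 6715 rad/s.
Step 2 — f₀ = ω₀/(2π) = 1069 Hz.
Step 3 — Parallel Q: Q = R/(ω₀L) = 202/(6715·0.0025) = 12.03.
Step 4 — Bandwidth: Δω = ω₀/Q = 558.1 rad/s; BW = Δω/(2π) = 88.83 Hz.

(a) f₀ = 1069 Hz  (b) Q = 12.03  (c) BW = 88.83 Hz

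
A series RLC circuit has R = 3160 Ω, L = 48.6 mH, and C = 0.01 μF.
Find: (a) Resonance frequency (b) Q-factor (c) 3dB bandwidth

Step 1 — Resonance condition Im(Z)=0 gives ω₀ = 1/√(LC).
Step 2 — ω₀ = 1/√(0.0486·1e-08) = 4.536e+04 rad/s.
Step 3 — f₀ = ω₀/(2π) = 7219 Hz.
Step 4 — Series Q: Q = ω₀L/R = 4.536e+04·0.0486/3160 = 0.6976.
Step 5 — 3dB bandwidth: Δω = ω₀/Q = 6.502e+04 rad/s; BW = Δω/(2π) = 1.035e+04 Hz.

(a) f₀ = 7219 Hz  (b) Q = 0.6976  (c) BW = 1.035e+04 Hz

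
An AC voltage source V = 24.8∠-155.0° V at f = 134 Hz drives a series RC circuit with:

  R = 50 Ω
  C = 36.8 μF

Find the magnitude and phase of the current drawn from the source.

Step 1 — Angular frequency: ω = 2π·f = 2π·134 = 841.9 rad/s.
Step 2 — Component impedances:
  R: Z = R = 50 Ω
  C: Z = 1/(jωC) = -j/(ω·C) = 0 - j32.28 Ω
Step 3 — Series combination: Z_total = R + C = 50 - j32.28 Ω = 59.51∠-32.8° Ω.
Step 4 — Source phasor: V = 24.8∠-155.0° V = -22.48 - j10.48 V.
Step 5 — Ohm's law: I = V / Z_total = (-22.48 - j10.48) / (50 - j32.28) = -0.2218 - j0.3528 A.
Step 6 — Convert to polar: |I| = 0.4167 A, ∠I = -122.2°.

I = 0.4167∠-122.2° A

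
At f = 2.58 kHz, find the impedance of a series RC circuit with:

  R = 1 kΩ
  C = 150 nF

Step 1 — Angular frequency: ω = 2π·f = 2π·2580 = 1.621e+04 rad/s.
Step 2 — Component impedances:
  R: Z = R = 1000 Ω
  C: Z = 1/(jωC) = -j/(ω·C) = 0 - j411.3 Ω
Step 3 — Series combination: Z_total = R + C = 1000 - j411.3 Ω = 1081∠-22.4° Ω.

Z = 1000 - j411.3 Ω = 1081∠-22.4° Ω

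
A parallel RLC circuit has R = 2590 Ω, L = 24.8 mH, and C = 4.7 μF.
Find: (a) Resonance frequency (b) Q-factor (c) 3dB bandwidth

Step 1 — Resonance: ω₀ = 1/√(LC) = 1/√(0.0248·4.7e-06) = 2929 rad/s.
Step 2 — f₀ = ω₀/(2π) = 466.2 Hz.
Step 3 — Parallel Q: Q = R/(ω₀L) = 2590/(2929·0.0248) = 35.66.
Step 4 — Bandwidth: Δω = ω₀/Q = 82.15 rad/s; BW = Δω/(2π) = 13.07 Hz.

(a) f₀ = 466.2 Hz  (b) Q = 35.66  (c) BW = 13.07 Hz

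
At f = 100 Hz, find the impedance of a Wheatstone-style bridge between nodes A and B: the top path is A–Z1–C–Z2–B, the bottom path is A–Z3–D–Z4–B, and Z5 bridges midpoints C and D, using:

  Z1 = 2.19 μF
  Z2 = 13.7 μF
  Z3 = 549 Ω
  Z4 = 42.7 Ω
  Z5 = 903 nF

Step 1 — Angular frequency: ω = 2π·f = 2π·100 = 628.3 rad/s.
Step 2 — Component impedances:
  Z1: Z = 1/(jωC) = -j/(ω·C) = 0 - j726.7 Ω
  Z2: Z = 1/(jωC) = -j/(ω·C) = 0 - j116.2 Ω
  Z3: Z = R = 549 Ω
  Z4: Z = R = 42.7 Ω
  Z5: Z = 1/(jωC) = -j/(ω·C) = 0 - j1763 Ω
Step 3 — Bridge requires nodal analysis (the Z5 bridge couples midpoints C and D, so the two paths cannot be reduced to a simple series/parallel combination). Setting node B to ground and injecting 1 A at node A, the 3-node admittance system at A, C, D solves to V_A = Z_AB = 395.9 - j278.4 Ω = 484∠-35.1° Ω.

Z = 395.9 - j278.4 Ω = 484∠-35.1° Ω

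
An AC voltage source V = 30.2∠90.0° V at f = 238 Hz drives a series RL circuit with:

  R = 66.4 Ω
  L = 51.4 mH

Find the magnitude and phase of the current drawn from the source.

Step 1 — Angular frequency: ω = 2π·f = 2π·238 = 1495 rad/s.
Step 2 — Component impedances:
  R: Z = R = 66.4 Ω
  L: Z = jωL = j·1495·0.0514 = 0 + j76.86 Ω
Step 3 — Series combination: Z_total = R + L = 66.4 + j76.86 Ω = 101.6∠49.2° Ω.
Step 4 — Source phasor: V = 30.2∠90.0° V = 0 + j30.2 V.
Step 5 — Ohm's law: I = V / Z_total = (0 + j30.2) / (66.4 + j76.86) = 0.225 + j0.1944 A.
Step 6 — Convert to polar: |I| = 0.2973 A, ∠I = 40.8°.

I = 0.2973∠40.8° A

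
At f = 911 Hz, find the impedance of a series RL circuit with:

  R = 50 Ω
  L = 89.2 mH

Step 1 — Angular frequency: ω = 2π·f = 2π·911 = 5724 rad/s.
Step 2 — Component impedances:
  R: Z = R = 50 Ω
  L: Z = jωL = j·5724·0.0892 = 0 + j510.6 Ω
Step 3 — Series combination: Z_total = R + L = 50 + j510.6 Ω = 513∠84.4° Ω.

Z = 50 + j510.6 Ω = 513∠84.4° Ω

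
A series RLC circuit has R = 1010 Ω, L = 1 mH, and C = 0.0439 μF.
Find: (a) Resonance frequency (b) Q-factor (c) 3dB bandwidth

Step 1 — Resonance: ω₀ = 1/√(LC) = 1/√(0.001·4.39e-08) = 1.509e+05 rad/s.
Step 2 — f₀ = ω₀/(2π) = 2.402e+04 Hz.
Step 3 — Series Q: Q = ω₀L/R = 1.509e+05·0.001/1010 = 0.1494.
Step 4 — Bandwidth: Δω = ω₀/Q = 1.01e+06 rad/s; BW = Δω/(2π) = 1.607e+05 Hz.

(a) f₀ = 2.402e+04 Hz  (b) Q = 0.1494  (c) BW = 1.607e+05 Hz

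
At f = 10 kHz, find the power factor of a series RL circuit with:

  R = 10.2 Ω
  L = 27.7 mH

Step 1 — Angular frequency: ω = 2π·f = 2π·1e+04 = 6.283e+04 rad/s.
Step 2 — Component impedances:
  R: Z = R = 10.2 Ω
  L: Z = jωL = j·6.283e+04·0.0277 = 0 + j1740 Ω
Step 3 — Series combination: Z_total = R + L = 10.2 + j1740 Ω = 1740∠89.7° Ω.
Step 4 — Power factor: PF = cos(φ) = Re(Z)/|Z| = 10.2/1740.5 = 0.00586.
Step 5 — Type: Im(Z) = 1740 ⇒ lagging (phase φ = 89.7°).

PF = 0.00586 (lagging, φ = 89.7°)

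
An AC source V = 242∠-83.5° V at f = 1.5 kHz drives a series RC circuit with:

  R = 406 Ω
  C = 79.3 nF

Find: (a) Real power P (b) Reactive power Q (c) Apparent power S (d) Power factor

Step 1 — Angular frequency: ω = 2π·f = 2π·1500 = 9425 rad/s.
Step 2 — Component impedances:
  R: Z = R = 406 Ω
  C: Z = 1/(jωC) = -j/(ω·C) = 0 - j1338 Ω
Step 3 — Series combination: Z_total = R + C = 406 - j1338 Ω = 1398∠-73.1° Ω.
Step 4 — Source phasor: V = 242∠-83.5° V = 27.4 - j240.4 V.
Step 5 — Current: I = V / Z = 0.1702 - j0.03118 A = 0.1731∠-10.4° A.
Step 6 — Complex power: S = V·I* = 12.16 - j40.08 VA.
Step 7 — Real power: P = Re(S) = 12.16 W.
Step 8 — Reactive power: Q = Im(S) = -40.08 VAR.
Step 9 — Apparent power: |S| = 41.88 VA.
Step 10 — Power factor: PF = P/|S| = 0.2904 (leading).

(a) P = 12.16 W  (b) Q = -40.08 VAR  (c) S = 41.88 VA  (d) PF = 0.2904 (leading)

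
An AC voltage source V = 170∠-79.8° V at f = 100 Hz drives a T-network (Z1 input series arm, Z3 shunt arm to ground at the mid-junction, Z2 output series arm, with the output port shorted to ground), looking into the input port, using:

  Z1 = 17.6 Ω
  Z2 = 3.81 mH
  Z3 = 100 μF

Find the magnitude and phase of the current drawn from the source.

Step 1 — Angular frequency: ω = 2π·f = 2π·100 = 628.3 rad/s.
Step 2 — Component impedances:
  Z1: Z = R = 17.6 Ω
  Z2: Z = jωL = j·628.3·0.00381 = 0 + j2.394 Ω
  Z3: Z = 1/(jωC) = -j/(ω·C) = 0 - j15.92 Ω
Step 3 — With the output port shorted to ground, the output series arm Z2 runs from the junction to ground; the shunt arm Z3 also runs from the junction to ground. They appear in parallel: Z3 || Z2 = 0 + j2.818 Ω.
Step 4 — Series with input arm Z1: Z_in = Z1 + (Z3 || Z2) = 17.6 + j2.818 Ω = 17.82∠9.1° Ω.
Step 5 — Source phasor: V = 170∠-79.8° V = 30.1 - j167.3 V.
Step 6 — Ohm's law: I = V / Z_total = (30.1 - j167.3) / (17.6 + j2.818) = 0.1838 - j9.536 A.
Step 7 — Convert to polar: |I| = 9.538 A, ∠I = -88.9°.

I = 9.538∠-88.9° A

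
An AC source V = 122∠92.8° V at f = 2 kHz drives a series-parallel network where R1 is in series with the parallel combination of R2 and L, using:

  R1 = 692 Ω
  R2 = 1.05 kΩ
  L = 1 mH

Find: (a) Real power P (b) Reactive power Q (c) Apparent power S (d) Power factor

Step 1 — Angular frequency: ω = 2π·f = 2π·2000 = 1.257e+04 rad/s.
Step 2 — Component impedances:
  R1: Z = R = 692 Ω
  R2: Z = R = 1050 Ω
  L: Z = jωL = j·1.257e+04·0.001 = 0 + j12.57 Ω
Step 3 — Parallel branch: R2 || L = 1/(1/R2 + 1/L) = 0.1504 + j12.56 Ω.
Step 4 — Series with R1: Z_total = R1 + (R2 || L) = 692.2 + j12.56 Ω = 692.3∠1.0° Ω.
Step 5 — Source phasor: V = 122∠92.8° V = -5.96 + j121.9 V.
Step 6 — Current: I = V / Z = -0.005413 + j0.1762 A = 0.1762∠91.8° A.
Step 7 — Complex power: S = V·I* = 21.5 + j0.3902 VA.
Step 8 — Real power: P = Re(S) = 21.5 W.
Step 9 — Reactive power: Q = Im(S) = 0.3902 VAR.
Step 10 — Apparent power: |S| = 21.5 VA.
Step 11 — Power factor: PF = P/|S| = 0.9998 (lagging).

(a) P = 21.5 W  (b) Q = 0.3902 VAR  (c) S = 21.5 VA  (d) PF = 0.9998 (lagging)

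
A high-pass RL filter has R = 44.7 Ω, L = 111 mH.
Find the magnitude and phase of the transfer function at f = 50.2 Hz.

Step 1 — Angular frequency: ω = 2π·50.2 = 315.4 rad/s.
Step 2 — Transfer function: H(jω) = jωL/(R + jωL).
Step 3 — Numerator jωL = j·35.01; denominator R + jωL = 44.7 + j35.01.
Step 4 — H = 0.3802 + j0.4854.
Step 5 — Magnitude: |H| = 0.6166 (-4.2 dB); phase: φ = 51.9°.

|H| = 0.6166 (-4.2 dB), φ = 51.9°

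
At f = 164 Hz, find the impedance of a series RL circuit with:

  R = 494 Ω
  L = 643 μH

Step 1 — Angular frequency: ω = 2π·f = 2π·164 = 1030 rad/s.
Step 2 — Component impedances:
  R: Z = R = 494 Ω
  L: Z = jωL = j·1030·0.000643 = 0 + j0.6626 Ω
Step 3 — Series combination: Z_total = R + L = 494 + j0.6626 Ω = 494∠0.1° Ω.

Z = 494 + j0.6626 Ω = 494∠0.1° Ω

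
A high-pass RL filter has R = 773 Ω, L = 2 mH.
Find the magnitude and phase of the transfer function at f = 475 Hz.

Step 1 — Angular frequency: ω = 2π·475 = 2985 rad/s.
Step 2 — Transfer function: H(jω) = jωL/(R + jωL).
Step 3 — Numerator jωL = j·5.969; denominator R + jωL = 773 + j5.969.
Step 4 — H = 5.962e-05 + j0.007721.
Step 5 — Magnitude: |H| = 0.007722 (-42.2 dB); phase: φ = 89.6°.

|H| = 0.007722 (-42.2 dB), φ = 89.6°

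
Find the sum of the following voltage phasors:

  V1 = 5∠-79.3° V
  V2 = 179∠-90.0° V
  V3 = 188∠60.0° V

Step 1 — Convert each phasor to rectangular form:
  V1 = 5·(cos(-79.3°) + j·sin(-79.3°)) = 0.9283 - j4.913 V
  V2 = 179·(cos(-90.0°) + j·sin(-90.0°)) = 0 - j179 V
  V3 = 188·(cos(60.0°) + j·sin(60.0°)) = 94 + j162.8 V
Step 2 — Sum components: V_total = 94.93 - j21.1 V.
Step 3 — Convert to polar: |V_total| = 97.25 V, ∠V_total = -12.5°.

V_total = 97.25∠-12.5° V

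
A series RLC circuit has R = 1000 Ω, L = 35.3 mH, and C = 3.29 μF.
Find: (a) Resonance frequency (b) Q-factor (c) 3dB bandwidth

Step 1 — Resonance condition Im(Z)=0 gives ω₀ = 1/√(LC).
Step 2 — ω₀ = 1/√(0.0353·3.29e-06) = 2934 rad/s.
Step 3 — f₀ = ω₀/(2π) = 467 Hz.
Step 4 — Series Q: Q = ω₀L/R = 2934·0.0353/1000 = 0.1036.
Step 5 — 3dB bandwidth: Δω = ω₀/Q = 2.833e+04 rad/s; BW = Δω/(2π) = 4509 Hz.

(a) f₀ = 467 Hz  (b) Q = 0.1036  (c) BW = 4509 Hz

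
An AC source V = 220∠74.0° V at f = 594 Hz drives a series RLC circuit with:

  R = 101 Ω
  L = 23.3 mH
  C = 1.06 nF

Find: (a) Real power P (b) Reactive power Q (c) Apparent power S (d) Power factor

Step 1 — Angular frequency: ω = 2π·f = 2π·594 = 3732 rad/s.
Step 2 — Component impedances:
  R: Z = R = 101 Ω
  L: Z = jωL = j·3732·0.0233 = 0 + j86.96 Ω
  C: Z = 1/(jωC) = -j/(ω·C) = 0 - j2.528e+05 Ω
Step 3 — Series combination: Z_total = R + L + C = 101 - j2.527e+05 Ω = 2.527e+05∠-90.0° Ω.
Step 4 — Source phasor: V = 220∠74.0° V = 60.64 + j211.5 V.
Step 5 — Current: I = V / Z = -0.0008368 + j0.0002403 A = 0.0008707∠164.0° A.
Step 6 — Complex power: S = V·I* = 7.656e-05 - j0.1915 VA.
Step 7 — Real power: P = Re(S) = 7.656e-05 W.
Step 8 — Reactive power: Q = Im(S) = -0.1915 VAR.
Step 9 — Apparent power: |S| = 0.1915 VA.
Step 10 — Power factor: PF = P/|S| = 0.0003997 (leading).

(a) P = 7.656e-05 W  (b) Q = -0.1915 VAR  (c) S = 0.1915 VA  (d) PF = 0.0003997 (leading)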